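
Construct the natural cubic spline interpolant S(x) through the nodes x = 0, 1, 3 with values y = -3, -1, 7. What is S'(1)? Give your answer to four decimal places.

Write M_i for S''(x_i). With h_i = 1, 2 and divided differences Δ_i = 2, 4, the continuity of S' gives the tridiagonal system
  1·M_0 + 6·M_1 + 2·M_2 = 6(Δ_1 - Δ_0) = 12
Natural end conditions: M_0 = M_2 = 0.
Solving the tridiagonal system: M_0 = 0, M_1 = 2, M_2 = 0.
On [1, 3], S'(x) = b_1 + 2c_1·(x - 1) + 3d_1·(x - 1)² with b_1 = Δ_1 - h_1(2M_1 + M_2)/6 = 8/3, c_1 = M_1/2 = 1, d_1 = (M_2 - M_1)/(6h_1) = -1/6. So S'(1) = 8/3.

2.6667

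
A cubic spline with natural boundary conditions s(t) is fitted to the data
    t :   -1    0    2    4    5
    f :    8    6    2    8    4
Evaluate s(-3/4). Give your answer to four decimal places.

7.5859

Put σ_i = s'' at the i-th knot. Here h = (1, 2, 2, 1) and Δ = (-2, -2, 3, -4), so the interior equations h_(i-1)·σ_(i-1) + 2(h_(i-1)+h_i)·σ_i + h_i·σ_(i+1) = 6(Δ_i − Δ_(i-1)) read
  1·σ_0 + 6·σ_1 + 2·σ_2 = 6(Δ_1 - Δ_0) = 0
  2·σ_1 + 8·σ_2 + 2·σ_3 = 6(Δ_2 - Δ_1) = 30
  2·σ_2 + 6·σ_3 + 1·σ_4 = 6(Δ_3 - Δ_2) = -42
Natural end conditions: σ_0 = σ_4 = 0.
Hence σ_0 = 0, σ_1 = -11/5, σ_2 = 33/5, σ_3 = -46/5, σ_4 = 0.
On [-1, 0], s(t) = 8 - 49/30·(t + 1) + 0·(t + 1)² - 11/30·(t + 1)³.
With (t + 1) = 1/4: s(-3/4) = 971/128.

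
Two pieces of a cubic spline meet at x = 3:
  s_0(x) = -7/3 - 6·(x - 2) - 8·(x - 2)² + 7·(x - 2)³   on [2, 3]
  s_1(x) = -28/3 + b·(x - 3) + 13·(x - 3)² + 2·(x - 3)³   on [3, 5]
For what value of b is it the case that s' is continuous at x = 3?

s_0'(x) = -6 - 16·(x - 2) + 21·(x - 2)², so s_0'(3) = -1. On the right, s_1'(3) = b, so b = -1.

-1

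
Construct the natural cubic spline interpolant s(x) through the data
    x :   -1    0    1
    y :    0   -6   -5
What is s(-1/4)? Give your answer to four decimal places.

-5.0742

Put M_i = s'' at the i-th knot. Here h = (1, 1) and Δ = (-6, 1), so the interior equations h_(i-1)·M_(i-1) + 2(h_(i-1)+h_i)·M_i + h_i·M_(i+1) = 6(Δ_i − Δ_(i-1)) read
  1·M_0 + 4·M_1 + 1·M_2 = 6(Δ_1 - Δ_0) = 42
Natural end conditions: M_0 = M_2 = 0.
Forward elimination and back-substitution give M_0 = 0, M_1 = 21/2, M_2 = 0.
On [-1, 0], s(x) = 0 - 31/4·(x + 1) + 0·(x + 1)² + 7/4·(x + 1)³.
With (x + 1) = 3/4: s(-1/4) = -1299/256.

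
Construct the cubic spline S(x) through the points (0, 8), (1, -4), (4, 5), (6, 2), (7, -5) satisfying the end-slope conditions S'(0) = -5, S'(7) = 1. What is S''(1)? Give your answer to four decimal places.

Put M_i = S'' at the i-th knot. Here h = (1, 3, 2, 1) and Δ = (-12, 3, -3/2, -7), so the interior equations h_(i-1)·M_(i-1) + 2(h_(i-1)+h_i)·M_i + h_i·M_(i+1) = 6(Δ_i − Δ_(i-1)) read
  1·M_0 + 8·M_1 + 3·M_2 = 6(Δ_1 - Δ_0) = 90
  3·M_1 + 10·M_2 + 2·M_3 = 6(Δ_2 - Δ_1) = -27
  2·M_2 + 6·M_3 + 1·M_4 = 6(Δ_3 - Δ_2) = -33
Clamped end conditions give two more equations: 2h_0·M_0 + h_0·M_1 = 6(Δ_0 - S'(0)) = -42 and h_3·M_3 + 2h_3·M_4 = 6(S'(7) - Δ_3) = 48.
Hence M_0 = -4389/148, M_1 = 1281/74, M_2 = -929/148, M_3 = -299/37, M_4 = 2075/74.

17.3108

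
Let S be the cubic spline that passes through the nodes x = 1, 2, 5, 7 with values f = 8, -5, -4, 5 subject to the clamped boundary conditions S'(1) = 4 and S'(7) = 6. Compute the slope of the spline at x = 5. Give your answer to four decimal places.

5.7949

Let m_i = S''(x_i). Step sizes h_i = 1, 3, 2; slopes of the chords Δ_i = (y_(i+1) - y_i)/h_i = -13, 1/3, 9/2.
  1·m_0 + 8·m_1 + 3·m_2 = 6(Δ_1 - Δ_0) = 80
  3·m_1 + 10·m_2 + 2·m_3 = 6(Δ_2 - Δ_1) = 25
Clamped end conditions give two more equations: 2h_0·m_0 + h_0·m_1 = 6(Δ_0 - S'(1)) = -102 and h_2·m_2 + 2h_2·m_3 = 6(S'(7) - Δ_2) = 9.
Hence m_0 = -4723/78, m_1 = 745/39, m_2 = -319/78, m_3 = 335/78.
On [5, 7], S'(x) = b_2 + 2c_2·(x - 5) + 3d_2·(x - 5)² with b_2 = Δ_2 - h_2(2m_2 + m_3)/6 = 226/39, c_2 = m_2/2 = -319/156, d_2 = (m_3 - m_2)/(6h_2) = 109/156. So S'(5) = 226/39.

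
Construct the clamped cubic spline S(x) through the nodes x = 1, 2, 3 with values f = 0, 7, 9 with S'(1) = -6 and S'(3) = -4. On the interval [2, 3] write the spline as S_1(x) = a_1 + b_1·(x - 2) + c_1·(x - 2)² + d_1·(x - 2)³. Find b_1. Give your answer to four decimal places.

Put m_i = S'' at the i-th knot. Here h = (1, 1) and Δ = (7, 2), so the interior equations h_(i-1)·m_(i-1) + 2(h_(i-1)+h_i)·m_i + h_i·m_(i+1) = 6(Δ_i − Δ_(i-1)) read
  1·m_0 + 4·m_1 + 1·m_2 = 6(Δ_1 - Δ_0) = -30
Clamped end conditions give two more equations: 2h_0·m_0 + h_0·m_1 = 6(Δ_0 - S'(1)) = 78 and h_1·m_1 + 2h_1·m_2 = 6(S'(3) - Δ_1) = -36.
Solving: m_0 = 95/2, m_1 = -17, m_2 = -19/2.
On [2, 3], with S_1(x) = a_1 + b_1·(x - 2) + c_1·(x - 2)² + d_1·(x - 2)³: c_1 = m_1/2 = -17/2, d_1 = (m_2 - m_1)/(6h_1) = 5/4, b_1 = Δ_1 - h_1(2m_1 + m_2)/6 = 37/4.

9.2500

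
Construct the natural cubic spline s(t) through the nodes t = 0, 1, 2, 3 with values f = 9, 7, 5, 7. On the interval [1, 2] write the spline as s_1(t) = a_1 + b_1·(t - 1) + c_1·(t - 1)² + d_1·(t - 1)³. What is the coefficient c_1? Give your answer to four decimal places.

-0.8000

Write m_i for s''(x_i). With h_i = 1, 1, 1 and divided differences Δ_i = -2, -2, 2, the continuity of s' gives the tridiagonal system
  1·m_0 + 4·m_1 + 1·m_2 = 6(Δ_1 - Δ_0) = 0
  1·m_1 + 4·m_2 + 1·m_3 = 6(Δ_2 - Δ_1) = 24
Natural end conditions: m_0 = m_3 = 0.
Forward elimination and back-substitution give m_0 = 0, m_1 = -8/5, m_2 = 32/5, m_3 = 0.
On [1, 2], with s_1(t) = a_1 + b_1·(t - 1) + c_1·(t - 1)² + d_1·(t - 1)³: c_1 = m_1/2 = -4/5, d_1 = (m_2 - m_1)/(6h_1) = 4/3, b_1 = Δ_1 - h_1(2m_1 + m_2)/6 = -38/15.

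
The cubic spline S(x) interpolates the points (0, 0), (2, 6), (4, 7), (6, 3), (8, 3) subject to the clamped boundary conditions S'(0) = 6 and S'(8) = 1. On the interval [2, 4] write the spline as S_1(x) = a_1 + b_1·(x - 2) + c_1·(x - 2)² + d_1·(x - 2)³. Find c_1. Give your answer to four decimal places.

Write m_i for S''(x_i). With h_i = 2, 2, 2, 2 and divided differences Δ_i = 3, 1/2, -2, 0, the continuity of S' gives the tridiagonal system
  2·m_0 + 8·m_1 + 2·m_2 = 6(Δ_1 - Δ_0) = -15
  2·m_1 + 8·m_2 + 2·m_3 = 6(Δ_2 - Δ_1) = -15
  2·m_2 + 8·m_3 + 2·m_4 = 6(Δ_3 - Δ_2) = 12
Clamped end conditions give two more equations: 2h_0·m_0 + h_0·m_1 = 6(Δ_0 - S'(0)) = -18 and h_3·m_3 + 2h_3·m_4 = 6(S'(8) - Δ_3) = 6.
Solving: m_0 = -493/112, m_1 = -11/56, m_2 = -37/16, m_3 = 109/56, m_4 = 59/112.
On [2, 4], with S_1(x) = a_1 + b_1·(x - 2) + c_1·(x - 2)² + d_1·(x - 2)³: c_1 = m_1/2 = -11/112, d_1 = (m_2 - m_1)/(6h_1) = -79/448, b_1 = Δ_1 - h_1(2m_1 + m_2)/6 = 157/112.

-0.0982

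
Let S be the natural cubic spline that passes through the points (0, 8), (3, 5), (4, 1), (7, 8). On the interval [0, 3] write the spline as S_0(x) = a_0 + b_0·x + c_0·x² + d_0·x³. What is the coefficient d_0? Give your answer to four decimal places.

-0.1605

Put M_i = S'' at the i-th knot. Here h = (3, 1, 3) and Δ = (-1, -4, 7/3), so the interior equations h_(i-1)·M_(i-1) + 2(h_(i-1)+h_i)·M_i + h_i·M_(i+1) = 6(Δ_i − Δ_(i-1)) read
  3·M_0 + 8·M_1 + 1·M_2 = 6(Δ_1 - Δ_0) = -18
  1·M_1 + 8·M_2 + 3·M_3 = 6(Δ_2 - Δ_1) = 38
Natural end conditions: M_0 = M_3 = 0.
Forward elimination and back-substitution give M_0 = 0, M_1 = -26/9, M_2 = 46/9, M_3 = 0.
On [0, 3], with S_0(x) = a_0 + b_0·x + c_0·x² + d_0·x³: c_0 = M_0/2 = 0, d_0 = (M_1 - M_0)/(6h_0) = -13/81, b_0 = Δ_0 - h_0(2M_0 + M_1)/6 = 4/9.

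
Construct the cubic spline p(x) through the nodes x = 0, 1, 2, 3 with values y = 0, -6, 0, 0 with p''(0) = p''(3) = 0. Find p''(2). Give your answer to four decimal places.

Write m_i for p''(x_i). With h_i = 1, 1, 1 and divided differences Δ_i = -6, 6, 0, the continuity of p' gives the tridiagonal system
  1·m_0 + 4·m_1 + 1·m_2 = 6(Δ_1 - Δ_0) = 72
  1·m_1 + 4·m_2 + 1·m_3 = 6(Δ_2 - Δ_1) = -36
Natural end conditions: m_0 = m_3 = 0.
Forward elimination and back-substitution give m_0 = 0, m_1 = 108/5, m_2 = -72/5, m_3 = 0.

-14.4000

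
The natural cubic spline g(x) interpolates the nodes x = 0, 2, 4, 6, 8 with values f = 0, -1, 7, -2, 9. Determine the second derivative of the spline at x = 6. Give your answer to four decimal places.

10.0982

Write σ_i for g''(x_i). With h_i = 2, 2, 2, 2 and divided differences Δ_i = -1/2, 4, -9/2, 11/2, the continuity of g' gives the tridiagonal system
  2·σ_0 + 8·σ_1 + 2·σ_2 = 6(Δ_1 - Δ_0) = 27
  2·σ_1 + 8·σ_2 + 2·σ_3 = 6(Δ_2 - Δ_1) = -51
  2·σ_2 + 8·σ_3 + 2·σ_4 = 6(Δ_3 - Δ_2) = 60
Natural end conditions: σ_0 = σ_4 = 0.
Forward elimination and back-substitution give σ_0 = 0, σ_1 = 669/112, σ_2 = -291/28, σ_3 = 1131/112, σ_4 = 0.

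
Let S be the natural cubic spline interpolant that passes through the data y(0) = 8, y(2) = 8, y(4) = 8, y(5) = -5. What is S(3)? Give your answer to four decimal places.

Let M_i = S''(x_i). Step sizes h_i = 2, 2, 1; slopes of the chords Δ_i = (y_(i+1) - y_i)/h_i = 0, 0, -13.
  2·M_0 + 8·M_1 + 2·M_2 = 6(Δ_1 - Δ_0) = 0
  2·M_1 + 6·M_2 + 1·M_3 = 6(Δ_2 - Δ_1) = -78
Natural end conditions: M_0 = M_3 = 0.
Hence M_0 = 0, M_1 = 39/11, M_2 = -156/11, M_3 = 0.
On [2, 4], S(t) = 8 + 26/11·(t - 2) + 39/22·(t - 2)² - 65/44·(t - 2)³.
With (t - 2) = 1: S(3) = 469/44.

10.6591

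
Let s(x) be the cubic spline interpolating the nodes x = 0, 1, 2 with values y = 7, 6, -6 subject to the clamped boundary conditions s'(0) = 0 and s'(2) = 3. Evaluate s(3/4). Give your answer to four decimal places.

Put m_i = s'' at the i-th knot. Here h = (1, 1) and Δ = (-1, -12), so the interior equations h_(i-1)·m_(i-1) + 2(h_(i-1)+h_i)·m_i + h_i·m_(i+1) = 6(Δ_i − Δ_(i-1)) read
  1·m_0 + 4·m_1 + 1·m_2 = 6(Δ_1 - Δ_0) = -66
Clamped end conditions give two more equations: 2h_0·m_0 + h_0·m_1 = 6(Δ_0 - s'(0)) = -6 and h_1·m_1 + 2h_1·m_2 = 6(s'(2) - Δ_1) = 90.
Solving: m_0 = 15, m_1 = -36, m_2 = 63.
On [0, 1], s(x) = 7 + 0·x + 15/2·x² - 17/2·x³.
With x = 3/4: s(3/4) = 977/128.

7.6328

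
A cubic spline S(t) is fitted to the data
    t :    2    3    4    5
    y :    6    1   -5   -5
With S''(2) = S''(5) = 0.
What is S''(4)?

Let M_i = S''(x_i). Step sizes h_i = 1, 1, 1; slopes of the chords Δ_i = (y_(i+1) - y_i)/h_i = -5, -6, 0.
  1·M_0 + 4·M_1 + 1·M_2 = 6(Δ_1 - Δ_0) = -6
  1·M_1 + 4·M_2 + 1·M_3 = 6(Δ_2 - Δ_1) = 36
Natural end conditions: M_0 = M_3 = 0.
Forward elimination and back-substitution give M_0 = 0, M_1 = -4, M_2 = 10, M_3 = 0.

10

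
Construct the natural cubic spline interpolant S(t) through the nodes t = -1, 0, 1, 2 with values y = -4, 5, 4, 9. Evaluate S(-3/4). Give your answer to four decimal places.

Let M_i = S''(x_i). Step sizes h_i = 1, 1, 1; slopes of the chords Δ_i = (y_(i+1) - y_i)/h_i = 9, -1, 5.
  1·M_0 + 4·M_1 + 1·M_2 = 6(Δ_1 - Δ_0) = -60
  1·M_1 + 4·M_2 + 1·M_3 = 6(Δ_2 - Δ_1) = 36
Natural end conditions: M_0 = M_3 = 0.
Solving the tridiagonal system: M_0 = 0, M_1 = -92/5, M_2 = 68/5, M_3 = 0.
On [-1, 0], S(t) = -4 + 181/15·(t + 1) + 0·(t + 1)² - 46/15·(t + 1)³.
With (t + 1) = 1/4: S(-3/4) = -33/32.

-1.0313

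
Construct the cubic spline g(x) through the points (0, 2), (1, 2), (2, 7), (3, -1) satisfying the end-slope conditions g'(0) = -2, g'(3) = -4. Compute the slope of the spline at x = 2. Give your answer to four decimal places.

Let M_i = g''(x_i). Step sizes h_i = 1, 1, 1; slopes of the chords Δ_i = (y_(i+1) - y_i)/h_i = 0, 5, -8.
  1·M_0 + 4·M_1 + 1·M_2 = 6(Δ_1 - Δ_0) = 30
  1·M_1 + 4·M_2 + 1·M_3 = 6(Δ_2 - Δ_1) = -78
Clamped end conditions give two more equations: 2h_0·M_0 + h_0·M_1 = 6(Δ_0 - g'(0)) = 12 and h_2·M_2 + 2h_2·M_3 = 6(g'(3) - Δ_2) = 24.
Solving: M_0 = -26/15, M_1 = 232/15, M_2 = -452/15, M_3 = 406/15.
On [2, 3], g'(x) = b_2 + 2c_2·(x - 2) + 3d_2·(x - 2)² with b_2 = Δ_2 - h_2(2M_2 + M_3)/6 = -37/15, c_2 = M_2/2 = -226/15, d_2 = (M_3 - M_2)/(6h_2) = 143/15. So g'(2) = -37/15.

-2.4667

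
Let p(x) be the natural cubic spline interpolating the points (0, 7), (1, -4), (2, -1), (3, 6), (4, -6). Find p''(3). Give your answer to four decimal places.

With m_i denoting the second derivative at x_i, h_i = 1, 1, 1, 1, and Δ_i = (y_(i+1) − y_i)/h_i = -11, 3, 7, -12:
  1·m_0 + 4·m_1 + 1·m_2 = 6(Δ_1 - Δ_0) = 84
  1·m_1 + 4·m_2 + 1·m_3 = 6(Δ_2 - Δ_1) = 24
  1·m_2 + 4·m_3 + 1·m_4 = 6(Δ_3 - Δ_2) = -114
Natural end conditions: m_0 = m_4 = 0.
Hence m_0 = 0, m_1 = 75/4, m_2 = 9, m_3 = -123/4, m_4 = 0.

-30.7500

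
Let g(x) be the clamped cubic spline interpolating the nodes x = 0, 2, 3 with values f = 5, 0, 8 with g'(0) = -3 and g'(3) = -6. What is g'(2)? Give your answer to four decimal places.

Write M_i for g''(x_i). With h_i = 2, 1 and divided differences Δ_i = -5/2, 8, the continuity of g' gives the tridiagonal system
  2·M_0 + 6·M_1 + 1·M_2 = 6(Δ_1 - Δ_0) = 63
Clamped end conditions give two more equations: 2h_0·M_0 + h_0·M_1 = 6(Δ_0 - g'(0)) = 3 and h_1·M_1 + 2h_1·M_2 = 6(g'(3) - Δ_1) = -84.
Forward elimination and back-substitution give M_0 = -43/4, M_1 = 23, M_2 = -107/2.
On [2, 3], g'(x) = b_1 + 2c_1·(x - 2) + 3d_1·(x - 2)² with b_1 = Δ_1 - h_1(2M_1 + M_2)/6 = 37/4, c_1 = M_1/2 = 23/2, d_1 = (M_2 - M_1)/(6h_1) = -51/4. So g'(2) = 37/4.

9.2500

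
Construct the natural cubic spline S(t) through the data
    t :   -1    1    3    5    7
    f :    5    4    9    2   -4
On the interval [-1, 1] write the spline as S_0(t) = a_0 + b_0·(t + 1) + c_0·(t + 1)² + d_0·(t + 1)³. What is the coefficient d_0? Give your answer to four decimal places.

0.3103

Put M_i = S'' at the i-th knot. Here h = (2, 2, 2, 2) and Δ = (-1/2, 5/2, -7/2, -3), so the interior equations h_(i-1)·M_(i-1) + 2(h_(i-1)+h_i)·M_i + h_i·M_(i+1) = 6(Δ_i − Δ_(i-1)) read
  2·M_0 + 8·M_1 + 2·M_2 = 6(Δ_1 - Δ_0) = 18
  2·M_1 + 8·M_2 + 2·M_3 = 6(Δ_2 - Δ_1) = -36
  2·M_2 + 8·M_3 + 2·M_4 = 6(Δ_3 - Δ_2) = 3
Natural end conditions: M_0 = M_4 = 0.
Hence M_0 = 0, M_1 = 417/112, M_2 = -165/28, M_3 = 207/112, M_4 = 0.
On [-1, 1], with S_0(t) = a_0 + b_0·(t + 1) + c_0·(t + 1)² + d_0·(t + 1)³: c_0 = M_0/2 = 0, d_0 = (M_1 - M_0)/(6h_0) = 139/448, b_0 = Δ_0 - h_0(2M_0 + M_1)/6 = -195/112.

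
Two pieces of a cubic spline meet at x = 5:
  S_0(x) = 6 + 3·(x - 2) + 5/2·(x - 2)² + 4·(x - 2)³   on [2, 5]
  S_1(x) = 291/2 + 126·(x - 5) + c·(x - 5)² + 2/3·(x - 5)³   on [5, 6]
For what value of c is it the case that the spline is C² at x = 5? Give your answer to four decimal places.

S_0''(x) = 5 + 24·(x - 2), so S_0''(5) = 77. On the right, S_1''(5) = 2c, so c = 77/2.

38.5000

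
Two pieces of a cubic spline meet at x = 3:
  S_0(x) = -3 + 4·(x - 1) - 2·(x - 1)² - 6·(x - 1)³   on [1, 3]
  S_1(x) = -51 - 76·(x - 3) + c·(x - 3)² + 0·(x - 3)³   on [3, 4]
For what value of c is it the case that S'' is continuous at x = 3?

S_0''(x) = -4 - 36·(x - 1), so S_0''(3) = -76. On the right, S_1''(3) = 2c, so c = -38.

-38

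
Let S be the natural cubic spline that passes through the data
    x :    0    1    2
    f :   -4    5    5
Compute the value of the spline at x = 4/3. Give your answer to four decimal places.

Put m_i = S'' at the i-th knot. Here h = (1, 1) and Δ = (9, 0), so the interior equations h_(i-1)·m_(i-1) + 2(h_(i-1)+h_i)·m_i + h_i·m_(i+1) = 6(Δ_i − Δ_(i-1)) read
  1·m_0 + 4·m_1 + 1·m_2 = 6(Δ_1 - Δ_0) = -54
Natural end conditions: m_0 = m_2 = 0.
Hence m_0 = 0, m_1 = -27/2, m_2 = 0.
On [1, 2], S(x) = 5 + 9/2·(x - 1) - 27/4·(x - 1)² + 9/4·(x - 1)³.
With (x - 1) = 1/3: S(4/3) = 35/6.

5.8333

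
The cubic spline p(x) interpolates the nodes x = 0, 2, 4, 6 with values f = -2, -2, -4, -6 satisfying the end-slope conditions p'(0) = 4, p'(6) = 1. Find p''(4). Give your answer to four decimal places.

-1.2000

With M_i denoting the second derivative at x_i, h_i = 2, 2, 2, and Δ_i = (y_(i+1) − y_i)/h_i = 0, -1, -1:
  2·M_0 + 8·M_1 + 2·M_2 = 6(Δ_1 - Δ_0) = -6
  2·M_1 + 8·M_2 + 2·M_3 = 6(Δ_2 - Δ_1) = 0
Clamped end conditions give two more equations: 2h_0·M_0 + h_0·M_1 = 6(Δ_0 - p'(0)) = -24 and h_2·M_2 + 2h_2·M_3 = 6(p'(6) - Δ_2) = 12.
Solving the tridiagonal system: M_0 = -33/5, M_1 = 6/5, M_2 = -6/5, M_3 = 18/5.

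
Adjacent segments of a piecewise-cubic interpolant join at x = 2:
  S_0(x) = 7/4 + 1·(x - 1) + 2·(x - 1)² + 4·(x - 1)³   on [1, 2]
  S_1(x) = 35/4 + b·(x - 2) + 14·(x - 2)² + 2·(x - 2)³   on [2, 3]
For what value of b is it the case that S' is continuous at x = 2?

S_0'(x) = 1 + 4·(x - 1) + 12·(x - 1)², so S_0'(2) = 17. On the right, S_1'(2) = b, so b = 17.

17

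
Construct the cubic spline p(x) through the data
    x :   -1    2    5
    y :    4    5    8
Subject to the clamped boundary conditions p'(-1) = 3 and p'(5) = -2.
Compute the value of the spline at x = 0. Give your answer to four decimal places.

Let m_i = p''(x_i). Step sizes h_i = 3, 3; slopes of the chords Δ_i = (y_(i+1) - y_i)/h_i = 1/3, 1.
  3·m_0 + 12·m_1 + 3·m_2 = 6(Δ_1 - Δ_0) = 4
Clamped end conditions give two more equations: 2h_0·m_0 + h_0·m_1 = 6(Δ_0 - p'(-1)) = -16 and h_1·m_1 + 2h_1·m_2 = 6(p'(5) - Δ_1) = -18.
Solving the tridiagonal system: m_0 = -23/6, m_1 = 7/3, m_2 = -25/6.
On [-1, 2], p(x) = 4 + 3·(x + 1) - 23/12·(x + 1)² + 37/108·(x + 1)³.
With (x + 1) = 1: p(0) = 293/54.

5.4259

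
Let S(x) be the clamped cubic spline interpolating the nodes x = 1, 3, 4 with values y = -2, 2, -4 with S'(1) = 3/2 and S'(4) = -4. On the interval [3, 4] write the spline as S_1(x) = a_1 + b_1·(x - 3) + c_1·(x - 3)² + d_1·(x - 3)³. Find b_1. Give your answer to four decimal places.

With σ_i denoting the second derivative at x_i, h_i = 2, 1, and Δ_i = (y_(i+1) − y_i)/h_i = 2, -6:
  2·σ_0 + 6·σ_1 + 1·σ_2 = 6(Δ_1 - Δ_0) = -48
Clamped end conditions give two more equations: 2h_0·σ_0 + h_0·σ_1 = 6(Δ_0 - S'(1)) = 3 and h_1·σ_1 + 2h_1·σ_2 = 6(S'(4) - Δ_1) = 12.
Solving the tridiagonal system: σ_0 = 83/12, σ_1 = -37/3, σ_2 = 73/6.
On [3, 4], with S_1(x) = a_1 + b_1·(x - 3) + c_1·(x - 3)² + d_1·(x - 3)³: c_1 = σ_1/2 = -37/6, d_1 = (σ_2 - σ_1)/(6h_1) = 49/12, b_1 = Δ_1 - h_1(2σ_1 + σ_2)/6 = -47/12.

-3.9167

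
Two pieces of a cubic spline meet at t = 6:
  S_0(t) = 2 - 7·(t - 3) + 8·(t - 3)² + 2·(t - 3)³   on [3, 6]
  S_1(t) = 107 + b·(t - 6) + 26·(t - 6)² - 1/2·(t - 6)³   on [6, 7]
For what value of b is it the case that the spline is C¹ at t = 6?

95

S_0'(t) = -7 + 16·(t - 3) + 6·(t - 3)², so S_0'(6) = 95. On the right, S_1'(6) = b, so b = 95.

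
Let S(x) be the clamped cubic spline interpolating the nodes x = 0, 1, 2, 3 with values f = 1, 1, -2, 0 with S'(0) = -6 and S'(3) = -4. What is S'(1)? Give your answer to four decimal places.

Put M_i = S'' at the i-th knot. Here h = (1, 1, 1) and Δ = (0, -3, 2), so the interior equations h_(i-1)·M_(i-1) + 2(h_(i-1)+h_i)·M_i + h_i·M_(i+1) = 6(Δ_i − Δ_(i-1)) read
  1·M_0 + 4·M_1 + 1·M_2 = 6(Δ_1 - Δ_0) = -18
  1·M_1 + 4·M_2 + 1·M_3 = 6(Δ_2 - Δ_1) = 30
Clamped end conditions give two more equations: 2h_0·M_0 + h_0·M_1 = 6(Δ_0 - S'(0)) = 36 and h_2·M_2 + 2h_2·M_3 = 6(S'(3) - Δ_2) = -36.
Hence M_0 = 386/15, M_1 = -232/15, M_2 = 272/15, M_3 = -406/15.
On [1, 2], S'(x) = b_1 + 2c_1·(x - 1) + 3d_1·(x - 1)² with b_1 = Δ_1 - h_1(2M_1 + M_2)/6 = -13/15, c_1 = M_1/2 = -116/15, d_1 = (M_2 - M_1)/(6h_1) = 28/5. So S'(1) = -13/15.

-0.8667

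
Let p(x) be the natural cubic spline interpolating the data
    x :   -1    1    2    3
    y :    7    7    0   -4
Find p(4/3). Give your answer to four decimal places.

Put M_i = p'' at the i-th knot. Here h = (2, 1, 1) and Δ = (0, -7, -4), so the interior equations h_(i-1)·M_(i-1) + 2(h_(i-1)+h_i)·M_i + h_i·M_(i+1) = 6(Δ_i − Δ_(i-1)) read
  2·M_0 + 6·M_1 + 1·M_2 = 6(Δ_1 - Δ_0) = -42
  1·M_1 + 4·M_2 + 1·M_3 = 6(Δ_2 - Δ_1) = 18
Natural end conditions: M_0 = M_3 = 0.
Hence M_0 = 0, M_1 = -186/23, M_2 = 150/23, M_3 = 0.
On [1, 2], p(x) = 7 - 124/23·(x - 1) - 93/23·(x - 1)² + 56/23·(x - 1)³.
With (x - 1) = 1/3: p(4/3) = 3008/621.

4.8438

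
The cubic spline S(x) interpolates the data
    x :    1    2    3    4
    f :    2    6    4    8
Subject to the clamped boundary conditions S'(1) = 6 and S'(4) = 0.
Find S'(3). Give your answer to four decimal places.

1.6000

Put M_i = S'' at the i-th knot. Here h = (1, 1, 1) and Δ = (4, -2, 4), so the interior equations h_(i-1)·M_(i-1) + 2(h_(i-1)+h_i)·M_i + h_i·M_(i+1) = 6(Δ_i − Δ_(i-1)) read
  1·M_0 + 4·M_1 + 1·M_2 = 6(Δ_1 - Δ_0) = -36
  1·M_1 + 4·M_2 + 1·M_3 = 6(Δ_2 - Δ_1) = 36
Clamped end conditions give two more equations: 2h_0·M_0 + h_0·M_1 = 6(Δ_0 - S'(1)) = -12 and h_2·M_2 + 2h_2·M_3 = 6(S'(4) - Δ_2) = -24.
Forward elimination and back-substitution give M_0 = 4/5, M_1 = -68/5, M_2 = 88/5, M_3 = -104/5.
On [3, 4], S'(x) = b_2 + 2c_2·(x - 3) + 3d_2·(x - 3)² with b_2 = Δ_2 - h_2(2M_2 + M_3)/6 = 8/5, c_2 = M_2/2 = 44/5, d_2 = (M_3 - M_2)/(6h_2) = -32/5. So S'(3) = 8/5.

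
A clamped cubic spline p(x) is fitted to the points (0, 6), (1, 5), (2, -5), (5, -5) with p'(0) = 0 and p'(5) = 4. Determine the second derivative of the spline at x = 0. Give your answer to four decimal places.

Write σ_i for p''(x_i). With h_i = 1, 1, 3 and divided differences Δ_i = -1, -10, 0, the continuity of p' gives the tridiagonal system
  1·σ_0 + 4·σ_1 + 1·σ_2 = 6(Δ_1 - Δ_0) = -54
  1·σ_1 + 8·σ_2 + 3·σ_3 = 6(Δ_2 - Δ_1) = 60
Clamped end conditions give two more equations: 2h_0·σ_0 + h_0·σ_1 = 6(Δ_0 - p'(0)) = -6 and h_2·σ_2 + 2h_2·σ_3 = 6(p'(5) - Δ_2) = 24.
Forward elimination and back-substitution give σ_0 = 166/29, σ_1 = -506/29, σ_2 = 292/29, σ_3 = -30/29.

5.7241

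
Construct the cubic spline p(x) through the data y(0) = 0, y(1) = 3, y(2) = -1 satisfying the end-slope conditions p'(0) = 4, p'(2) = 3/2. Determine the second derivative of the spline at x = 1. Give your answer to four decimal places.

-18.5000

Write m_i for p''(x_i). With h_i = 1, 1 and divided differences Δ_i = 3, -4, the continuity of p' gives the tridiagonal system
  1·m_0 + 4·m_1 + 1·m_2 = 6(Δ_1 - Δ_0) = -42
Clamped end conditions give two more equations: 2h_0·m_0 + h_0·m_1 = 6(Δ_0 - p'(0)) = -6 and h_1·m_1 + 2h_1·m_2 = 6(p'(2) - Δ_1) = 33.
Hence m_0 = 25/4, m_1 = -37/2, m_2 = 103/4.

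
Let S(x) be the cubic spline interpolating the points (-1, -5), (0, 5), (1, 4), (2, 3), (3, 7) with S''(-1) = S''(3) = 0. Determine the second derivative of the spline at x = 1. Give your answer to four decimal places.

2.5714

Let σ_i = S''(x_i). Step sizes h_i = 1, 1, 1, 1; slopes of the chords Δ_i = (y_(i+1) - y_i)/h_i = 10, -1, -1, 4.
  1·σ_0 + 4·σ_1 + 1·σ_2 = 6(Δ_1 - Δ_0) = -66
  1·σ_1 + 4·σ_2 + 1·σ_3 = 6(Δ_2 - Δ_1) = 0
  1·σ_2 + 4·σ_3 + 1·σ_4 = 6(Δ_3 - Δ_2) = 30
Natural end conditions: σ_0 = σ_4 = 0.
Solving: σ_0 = 0, σ_1 = -120/7, σ_2 = 18/7, σ_3 = 48/7, σ_4 = 0.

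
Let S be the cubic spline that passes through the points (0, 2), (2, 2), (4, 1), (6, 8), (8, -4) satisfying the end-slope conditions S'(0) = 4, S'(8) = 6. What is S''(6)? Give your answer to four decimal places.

-15.2857

Put σ_i = S'' at the i-th knot. Here h = (2, 2, 2, 2) and Δ = (0, -1/2, 7/2, -6), so the interior equations h_(i-1)·σ_(i-1) + 2(h_(i-1)+h_i)·σ_i + h_i·σ_(i+1) = 6(Δ_i − Δ_(i-1)) read
  2·σ_0 + 8·σ_1 + 2·σ_2 = 6(Δ_1 - Δ_0) = -3
  2·σ_1 + 8·σ_2 + 2·σ_3 = 6(Δ_2 - Δ_1) = 24
  2·σ_2 + 8·σ_3 + 2·σ_4 = 6(Δ_3 - Δ_2) = -57
Clamped end conditions give two more equations: 2h_0·σ_0 + h_0·σ_1 = 6(Δ_0 - S'(0)) = -24 and h_3·σ_3 + 2h_3·σ_4 = 6(S'(8) - Δ_3) = 72.
Forward elimination and back-substitution give σ_0 = -79/14, σ_1 = -5/7, σ_2 = 7, σ_3 = -107/7, σ_4 = 359/14.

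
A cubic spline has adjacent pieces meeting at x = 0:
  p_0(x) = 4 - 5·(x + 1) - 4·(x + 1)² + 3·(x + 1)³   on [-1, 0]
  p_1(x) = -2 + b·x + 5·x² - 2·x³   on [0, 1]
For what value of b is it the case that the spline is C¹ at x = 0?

-4

p_0'(x) = -5 - 8·(x + 1) + 9·(x + 1)², so p_0'(0) = -4. On the right, p_1'(0) = b, so b = -4.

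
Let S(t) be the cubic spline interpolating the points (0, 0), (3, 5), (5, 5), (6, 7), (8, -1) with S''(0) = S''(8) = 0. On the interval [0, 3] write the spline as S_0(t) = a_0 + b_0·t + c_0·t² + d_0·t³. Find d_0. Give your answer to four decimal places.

-0.0965

With σ_i denoting the second derivative at x_i, h_i = 3, 2, 1, 2, and Δ_i = (y_(i+1) − y_i)/h_i = 5/3, 0, 2, -4:
  3·σ_0 + 10·σ_1 + 2·σ_2 = 6(Δ_1 - Δ_0) = -10
  2·σ_1 + 6·σ_2 + 1·σ_3 = 6(Δ_2 - Δ_1) = 12
  1·σ_2 + 6·σ_3 + 2·σ_4 = 6(Δ_3 - Δ_2) = -36
Natural end conditions: σ_0 = σ_4 = 0.
Solving the tridiagonal system: σ_0 = 0, σ_1 = -283/163, σ_2 = 600/163, σ_3 = -1078/163, σ_4 = 0.
On [0, 3], with S_0(t) = a_0 + b_0·t + c_0·t² + d_0·t³: c_0 = σ_0/2 = 0, d_0 = (σ_1 - σ_0)/(6h_0) = -283/2934, b_0 = Δ_0 - h_0(2σ_0 + σ_1)/6 = 2479/978.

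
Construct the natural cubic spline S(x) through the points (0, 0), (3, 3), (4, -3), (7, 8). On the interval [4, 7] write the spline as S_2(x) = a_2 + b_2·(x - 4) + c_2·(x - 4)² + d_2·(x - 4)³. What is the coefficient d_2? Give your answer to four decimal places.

Let M_i = S''(x_i). Step sizes h_i = 3, 1, 3; slopes of the chords Δ_i = (y_(i+1) - y_i)/h_i = 1, -6, 11/3.
  3·M_0 + 8·M_1 + 1·M_2 = 6(Δ_1 - Δ_0) = -42
  1·M_1 + 8·M_2 + 3·M_3 = 6(Δ_2 - Δ_1) = 58
Natural end conditions: M_0 = M_3 = 0.
Solving the tridiagonal system: M_0 = 0, M_1 = -394/63, M_2 = 506/63, M_3 = 0.
On [4, 7], with S_2(x) = a_2 + b_2·(x - 4) + c_2·(x - 4)² + d_2·(x - 4)³: c_2 = M_2/2 = 253/63, d_2 = (M_3 - M_2)/(6h_2) = -253/567, b_2 = Δ_2 - h_2(2M_2 + M_3)/6 = -275/63.

-0.4462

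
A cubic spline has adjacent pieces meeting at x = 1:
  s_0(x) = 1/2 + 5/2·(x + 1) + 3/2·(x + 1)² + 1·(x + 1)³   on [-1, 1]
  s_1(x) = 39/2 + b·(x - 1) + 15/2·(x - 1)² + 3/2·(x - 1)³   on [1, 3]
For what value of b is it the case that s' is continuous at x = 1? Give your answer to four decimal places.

s_0'(x) = 5/2 + 3·(x + 1) + 3·(x + 1)², so s_0'(1) = 41/2. On the right, s_1'(1) = b, so b = 41/2.

20.5000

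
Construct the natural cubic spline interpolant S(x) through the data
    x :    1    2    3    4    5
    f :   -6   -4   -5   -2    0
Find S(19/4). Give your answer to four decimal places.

With M_i denoting the second derivative at x_i, h_i = 1, 1, 1, 1, and Δ_i = (y_(i+1) − y_i)/h_i = 2, -1, 3, 2:
  1·M_0 + 4·M_1 + 1·M_2 = 6(Δ_1 - Δ_0) = -18
  1·M_1 + 4·M_2 + 1·M_3 = 6(Δ_2 - Δ_1) = 24
  1·M_2 + 4·M_3 + 1·M_4 = 6(Δ_3 - Δ_2) = -6
Natural end conditions: M_0 = M_4 = 0.
Forward elimination and back-substitution give M_0 = 0, M_1 = -93/14, M_2 = 60/7, M_3 = -51/14, M_4 = 0.
On [4, 5], S(x) = -2 + 45/14·(x - 4) - 51/28·(x - 4)² + 17/28·(x - 4)³.
With (x - 4) = 3/4: S(19/4) = -641/1792.

-0.3577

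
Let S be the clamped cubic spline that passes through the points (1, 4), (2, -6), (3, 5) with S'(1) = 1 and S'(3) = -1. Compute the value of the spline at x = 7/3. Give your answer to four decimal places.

-2.9630

Put M_i = S'' at the i-th knot. Here h = (1, 1) and Δ = (-10, 11), so the interior equations h_(i-1)·M_(i-1) + 2(h_(i-1)+h_i)·M_i + h_i·M_(i+1) = 6(Δ_i − Δ_(i-1)) read
  1·M_0 + 4·M_1 + 1·M_2 = 6(Δ_1 - Δ_0) = 126
Clamped end conditions give two more equations: 2h_0·M_0 + h_0·M_1 = 6(Δ_0 - S'(1)) = -66 and h_1·M_1 + 2h_1·M_2 = 6(S'(3) - Δ_1) = -72.
Solving the tridiagonal system: M_0 = -131/2, M_1 = 65, M_2 = -137/2.
On [2, 3], S(x) = -6 + 3/4·(x - 2) + 65/2·(x - 2)² - 89/4·(x - 2)³.
With (x - 2) = 1/3: S(7/3) = -80/27.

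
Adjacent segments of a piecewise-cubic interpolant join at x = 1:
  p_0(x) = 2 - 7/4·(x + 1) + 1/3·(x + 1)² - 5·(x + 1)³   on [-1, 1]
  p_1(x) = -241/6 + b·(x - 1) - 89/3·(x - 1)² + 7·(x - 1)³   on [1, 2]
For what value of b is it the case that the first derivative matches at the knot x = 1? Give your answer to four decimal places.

-60.4167

p_0'(x) = -7/4 + 2/3·(x + 1) - 15·(x + 1)², so p_0'(1) = -725/12. On the right, p_1'(1) = b, so b = -725/12.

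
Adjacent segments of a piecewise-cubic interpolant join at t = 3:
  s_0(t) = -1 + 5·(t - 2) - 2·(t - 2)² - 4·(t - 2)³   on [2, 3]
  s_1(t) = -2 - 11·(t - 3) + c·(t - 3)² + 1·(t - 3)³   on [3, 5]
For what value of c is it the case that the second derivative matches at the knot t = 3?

s_0''(t) = -4 - 24·(t - 2), so s_0''(3) = -28. On the right, s_1''(3) = 2c, so c = -14.

-14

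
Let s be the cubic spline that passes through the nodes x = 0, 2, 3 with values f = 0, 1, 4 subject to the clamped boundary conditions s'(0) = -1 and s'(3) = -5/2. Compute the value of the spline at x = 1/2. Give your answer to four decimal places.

-0.5234

Put σ_i = s'' at the i-th knot. Here h = (2, 1) and Δ = (1/2, 3), so the interior equations h_(i-1)·σ_(i-1) + 2(h_(i-1)+h_i)·σ_i + h_i·σ_(i+1) = 6(Δ_i − Δ_(i-1)) read
  2·σ_0 + 6·σ_1 + 1·σ_2 = 6(Δ_1 - Δ_0) = 15
Clamped end conditions give two more equations: 2h_0·σ_0 + h_0·σ_1 = 6(Δ_0 - s'(0)) = 9 and h_1·σ_1 + 2h_1·σ_2 = 6(s'(3) - Δ_1) = -33.
Solving: σ_0 = -3/4, σ_1 = 6, σ_2 = -39/2.
On [0, 2], s(x) = 0 - 1·x - 3/8·x² + 9/16·x³.
With x = 1/2: s(1/2) = -67/128.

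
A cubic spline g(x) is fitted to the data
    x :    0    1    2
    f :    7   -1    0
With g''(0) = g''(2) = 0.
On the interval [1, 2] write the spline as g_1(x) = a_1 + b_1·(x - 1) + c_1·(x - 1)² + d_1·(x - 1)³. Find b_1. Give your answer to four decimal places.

Write M_i for g''(x_i). With h_i = 1, 1 and divided differences Δ_i = -8, 1, the continuity of g' gives the tridiagonal system
  1·M_0 + 4·M_1 + 1·M_2 = 6(Δ_1 - Δ_0) = 54
Natural end conditions: M_0 = M_2 = 0.
Forward elimination and back-substitution give M_0 = 0, M_1 = 27/2, M_2 = 0.
On [1, 2], with g_1(x) = a_1 + b_1·(x - 1) + c_1·(x - 1)² + d_1·(x - 1)³: c_1 = M_1/2 = 27/4, d_1 = (M_2 - M_1)/(6h_1) = -9/4, b_1 = Δ_1 - h_1(2M_1 + M_2)/6 = -7/2.

-3.5000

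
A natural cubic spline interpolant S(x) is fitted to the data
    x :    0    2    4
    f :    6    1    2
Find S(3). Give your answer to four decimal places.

With M_i denoting the second derivative at x_i, h_i = 2, 2, and Δ_i = (y_(i+1) − y_i)/h_i = -5/2, 1/2:
  2·M_0 + 8·M_1 + 2·M_2 = 6(Δ_1 - Δ_0) = 18
Natural end conditions: M_0 = M_2 = 0.
Forward elimination and back-substitution give M_0 = 0, M_1 = 9/4, M_2 = 0.
On [2, 4], S(x) = 1 - 1·(x - 2) + 9/8·(x - 2)² - 3/16·(x - 2)³.
With (x - 2) = 1: S(3) = 15/16.

0.9375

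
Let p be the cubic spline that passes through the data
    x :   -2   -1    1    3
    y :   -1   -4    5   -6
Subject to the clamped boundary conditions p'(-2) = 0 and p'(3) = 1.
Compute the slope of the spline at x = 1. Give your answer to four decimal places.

Write M_i for p''(x_i). With h_i = 1, 2, 2 and divided differences Δ_i = -3, 9/2, -11/2, the continuity of p' gives the tridiagonal system
  1·M_0 + 6·M_1 + 2·M_2 = 6(Δ_1 - Δ_0) = 45
  2·M_1 + 8·M_2 + 2·M_3 = 6(Δ_2 - Δ_1) = -60
Clamped end conditions give two more equations: 2h_0·M_0 + h_0·M_1 = 6(Δ_0 - p'(-2)) = -18 and h_2·M_2 + 2h_2·M_3 = 6(p'(3) - Δ_2) = 39.
Solving: M_0 = -386/23, M_1 = 358/23, M_2 = -727/46, M_3 = 406/23.
On [1, 3], p'(x) = b_2 + 2c_2·(x - 1) + 3d_2·(x - 1)² with b_2 = Δ_2 - h_2(2M_2 + M_3)/6 = -39/46, c_2 = M_2/2 = -727/92, d_2 = (M_3 - M_2)/(6h_2) = 513/184. So p'(1) = -39/46.

-0.8478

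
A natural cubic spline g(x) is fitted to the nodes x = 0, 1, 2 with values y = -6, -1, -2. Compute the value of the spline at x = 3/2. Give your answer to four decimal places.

Let M_i = g''(x_i). Step sizes h_i = 1, 1; slopes of the chords Δ_i = (y_(i+1) - y_i)/h_i = 5, -1.
  1·M_0 + 4·M_1 + 1·M_2 = 6(Δ_1 - Δ_0) = -36
Natural end conditions: M_0 = M_2 = 0.
Hence M_0 = 0, M_1 = -9, M_2 = 0.
On [1, 2], g(x) = -1 + 2·(x - 1) - 9/2·(x - 1)² + 3/2·(x - 1)³.
With (x - 1) = 1/2: g(3/2) = -15/16.

-0.9375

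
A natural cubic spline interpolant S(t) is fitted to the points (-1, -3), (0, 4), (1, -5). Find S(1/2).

Write σ_i for S''(x_i). With h_i = 1, 1 and divided differences Δ_i = 7, -9, the continuity of S' gives the tridiagonal system
  1·σ_0 + 4·σ_1 + 1·σ_2 = 6(Δ_1 - Δ_0) = -96
Natural end conditions: σ_0 = σ_2 = 0.
Solving the tridiagonal system: σ_0 = 0, σ_1 = -24, σ_2 = 0.
On [0, 1], S(t) = 4 - 1·t - 12·t² + 4·t³.
With t = 1/2: S(1/2) = 1.

1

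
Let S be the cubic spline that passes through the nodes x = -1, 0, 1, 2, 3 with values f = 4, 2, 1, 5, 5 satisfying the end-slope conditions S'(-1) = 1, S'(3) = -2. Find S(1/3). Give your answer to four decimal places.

1.1164

Let m_i = S''(x_i). Step sizes h_i = 1, 1, 1, 1; slopes of the chords Δ_i = (y_(i+1) - y_i)/h_i = -2, -1, 4, 0.
  1·m_0 + 4·m_1 + 1·m_2 = 6(Δ_1 - Δ_0) = 6
  1·m_1 + 4·m_2 + 1·m_3 = 6(Δ_2 - Δ_1) = 30
  1·m_2 + 4·m_3 + 1·m_4 = 6(Δ_3 - Δ_2) = -24
Clamped end conditions give two more equations: 2h_0·m_0 + h_0·m_1 = 6(Δ_0 - S'(-1)) = -18 and h_3·m_3 + 2h_3·m_4 = 6(S'(3) - Δ_3) = -12.
Hence m_0 = -69/7, m_1 = 12/7, m_2 = 9, m_3 = -54/7, m_4 = -15/7.
On [0, 1], S(x) = 2 - 43/14·x + 6/7·x² + 17/14·x³.
With x = 1/3: S(1/3) = 211/189.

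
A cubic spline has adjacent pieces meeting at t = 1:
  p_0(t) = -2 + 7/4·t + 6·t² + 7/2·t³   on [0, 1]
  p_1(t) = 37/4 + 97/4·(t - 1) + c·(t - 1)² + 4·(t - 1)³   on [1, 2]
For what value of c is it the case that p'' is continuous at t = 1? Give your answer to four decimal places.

p_0''(t) = 12 + 21·t, so p_0''(1) = 33. On the right, p_1''(1) = 2c, so c = 33/2.

16.5000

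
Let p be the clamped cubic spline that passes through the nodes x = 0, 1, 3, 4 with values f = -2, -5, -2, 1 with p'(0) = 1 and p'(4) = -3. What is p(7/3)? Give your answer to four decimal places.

-4.8709

With σ_i denoting the second derivative at x_i, h_i = 1, 2, 1, and Δ_i = (y_(i+1) − y_i)/h_i = -3, 3/2, 3:
  1·σ_0 + 6·σ_1 + 2·σ_2 = 6(Δ_1 - Δ_0) = 27
  2·σ_1 + 6·σ_2 + 1·σ_3 = 6(Δ_2 - Δ_1) = 9
Clamped end conditions give two more equations: 2h_0·σ_0 + h_0·σ_1 = 6(Δ_0 - p'(0)) = -24 and h_2·σ_2 + 2h_2·σ_3 = 6(p'(4) - Δ_2) = -36.
Solving: σ_0 = -527/35, σ_1 = 214/35, σ_2 = 94/35, σ_3 = -677/35.
On [1, 3], p(x) = -5 - 243/70·(x - 1) + 107/35·(x - 1)² - 2/7·(x - 1)³.
With (x - 1) = 4/3: p(7/3) = -4603/945.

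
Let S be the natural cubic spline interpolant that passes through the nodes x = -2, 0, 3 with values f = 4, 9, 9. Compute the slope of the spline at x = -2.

With M_i denoting the second derivative at x_i, h_i = 2, 3, and Δ_i = (y_(i+1) − y_i)/h_i = 5/2, 0:
  2·M_0 + 10·M_1 + 3·M_2 = 6(Δ_1 - Δ_0) = -15
Natural end conditions: M_0 = M_2 = 0.
Solving: M_0 = 0, M_1 = -3/2, M_2 = 0.
On [-2, 0], S'(x) = b_0 + 2c_0·(x + 2) + 3d_0·(x + 2)² with b_0 = Δ_0 - h_0(2M_0 + M_1)/6 = 3, c_0 = M_0/2 = 0, d_0 = (M_1 - M_0)/(6h_0) = -1/8. So S'(-2) = 3.

3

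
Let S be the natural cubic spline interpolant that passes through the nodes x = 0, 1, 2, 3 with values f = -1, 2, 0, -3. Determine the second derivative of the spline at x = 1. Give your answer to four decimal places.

Write M_i for S''(x_i). With h_i = 1, 1, 1 and divided differences Δ_i = 3, -2, -3, the continuity of S' gives the tridiagonal system
  1·M_0 + 4·M_1 + 1·M_2 = 6(Δ_1 - Δ_0) = -30
  1·M_1 + 4·M_2 + 1·M_3 = 6(Δ_2 - Δ_1) = -6
Natural end conditions: M_0 = M_3 = 0.
Forward elimination and back-substitution give M_0 = 0, M_1 = -38/5, M_2 = 2/5, M_3 = 0.

-7.6000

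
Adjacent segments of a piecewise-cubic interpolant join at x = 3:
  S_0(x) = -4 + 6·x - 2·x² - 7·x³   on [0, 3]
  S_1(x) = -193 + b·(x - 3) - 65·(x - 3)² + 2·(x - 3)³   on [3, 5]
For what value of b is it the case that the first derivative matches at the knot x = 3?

-195

S_0'(x) = 6 - 4·x - 21·x², so S_0'(3) = -195. On the right, S_1'(3) = b, so b = -195.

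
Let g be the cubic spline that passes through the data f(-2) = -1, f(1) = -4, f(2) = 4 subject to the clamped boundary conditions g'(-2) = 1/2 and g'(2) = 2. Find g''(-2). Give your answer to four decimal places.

With σ_i denoting the second derivative at x_i, h_i = 3, 1, and Δ_i = (y_(i+1) − y_i)/h_i = -1, 8:
  3·σ_0 + 8·σ_1 + 1·σ_2 = 6(Δ_1 - Δ_0) = 54
Clamped end conditions give two more equations: 2h_0·σ_0 + h_0·σ_1 = 6(Δ_0 - g'(-2)) = -9 and h_1·σ_1 + 2h_1·σ_2 = 6(g'(2) - Δ_1) = -36.
Solving: σ_0 = -63/8, σ_1 = 51/4, σ_2 = -195/8.

-7.8750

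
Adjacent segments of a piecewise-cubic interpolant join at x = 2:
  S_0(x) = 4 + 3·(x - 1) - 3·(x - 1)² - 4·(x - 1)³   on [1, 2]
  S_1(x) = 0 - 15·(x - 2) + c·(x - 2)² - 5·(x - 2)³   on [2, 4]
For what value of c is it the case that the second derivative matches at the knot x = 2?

-15

S_0''(x) = -6 - 24·(x - 1), so S_0''(2) = -30. On the right, S_1''(2) = 2c, so c = -15.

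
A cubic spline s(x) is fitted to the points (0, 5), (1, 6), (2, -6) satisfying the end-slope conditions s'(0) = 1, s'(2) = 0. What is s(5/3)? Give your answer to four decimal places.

-3.5185

Write σ_i for s''(x_i). With h_i = 1, 1 and divided differences Δ_i = 1, -12, the continuity of s' gives the tridiagonal system
  1·σ_0 + 4·σ_1 + 1·σ_2 = 6(Δ_1 - Δ_0) = -78
Clamped end conditions give two more equations: 2h_0·σ_0 + h_0·σ_1 = 6(Δ_0 - s'(0)) = 0 and h_1·σ_1 + 2h_1·σ_2 = 6(s'(2) - Δ_1) = 72.
Hence σ_0 = 19, σ_1 = -38, σ_2 = 55.
On [1, 2], s(x) = 6 - 17/2·(x - 1) - 19·(x - 1)² + 31/2·(x - 1)³.
With (x - 1) = 2/3: s(5/3) = -95/27.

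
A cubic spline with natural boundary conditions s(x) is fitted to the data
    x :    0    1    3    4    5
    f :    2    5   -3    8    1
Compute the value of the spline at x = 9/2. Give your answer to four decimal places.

6.5902

With σ_i denoting the second derivative at x_i, h_i = 1, 2, 1, 1, and Δ_i = (y_(i+1) − y_i)/h_i = 3, -4, 11, -7:
  1·σ_0 + 6·σ_1 + 2·σ_2 = 6(Δ_1 - Δ_0) = -42
  2·σ_1 + 6·σ_2 + 1·σ_3 = 6(Δ_2 - Δ_1) = 90
  1·σ_2 + 4·σ_3 + 1·σ_4 = 6(Δ_3 - Δ_2) = -108
Natural end conditions: σ_0 = σ_4 = 0.
Hence σ_0 = 0, σ_1 = -951/61, σ_2 = 1572/61, σ_3 = -2040/61, σ_4 = 0.
On [4, 5], s(x) = 8 + 253/61·(x - 4) - 1020/61·(x - 4)² + 340/61·(x - 4)³.
With (x - 4) = 1/2: s(9/2) = 402/61.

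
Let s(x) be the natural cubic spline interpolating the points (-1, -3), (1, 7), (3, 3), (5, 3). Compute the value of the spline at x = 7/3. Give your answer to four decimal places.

Let M_i = s''(x_i). Step sizes h_i = 2, 2, 2; slopes of the chords Δ_i = (y_(i+1) - y_i)/h_i = 5, -2, 0.
  2·M_0 + 8·M_1 + 2·M_2 = 6(Δ_1 - Δ_0) = -42
  2·M_1 + 8·M_2 + 2·M_3 = 6(Δ_2 - Δ_1) = 12
Natural end conditions: M_0 = M_3 = 0.
Forward elimination and back-substitution give M_0 = 0, M_1 = -6, M_2 = 3, M_3 = 0.
On [1, 3], s(x) = 7 + 1·(x - 1) - 3·(x - 1)² + 3/4·(x - 1)³.
With (x - 1) = 4/3: s(7/3) = 43/9.

4.7778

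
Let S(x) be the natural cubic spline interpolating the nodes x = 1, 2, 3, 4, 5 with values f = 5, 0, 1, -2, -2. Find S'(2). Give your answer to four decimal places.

-1.1071

Let M_i = S''(x_i). Step sizes h_i = 1, 1, 1, 1; slopes of the chords Δ_i = (y_(i+1) - y_i)/h_i = -5, 1, -3, 0.
  1·M_0 + 4·M_1 + 1·M_2 = 6(Δ_1 - Δ_0) = 36
  1·M_1 + 4·M_2 + 1·M_3 = 6(Δ_2 - Δ_1) = -24
  1·M_2 + 4·M_3 + 1·M_4 = 6(Δ_3 - Δ_2) = 18
Natural end conditions: M_0 = M_4 = 0.
Hence M_0 = 0, M_1 = 327/28, M_2 = -75/7, M_3 = 201/28, M_4 = 0.
On [2, 3], S'(x) = b_1 + 2c_1·(x - 2) + 3d_1·(x - 2)² with b_1 = Δ_1 - h_1(2M_1 + M_2)/6 = -31/28, c_1 = M_1/2 = 327/56, d_1 = (M_2 - M_1)/(6h_1) = -209/56. So S'(2) = -31/28.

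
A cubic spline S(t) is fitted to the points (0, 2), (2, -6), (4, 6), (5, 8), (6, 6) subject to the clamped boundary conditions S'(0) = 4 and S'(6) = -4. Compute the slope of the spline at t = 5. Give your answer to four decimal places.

Write M_i for S''(x_i). With h_i = 2, 2, 1, 1 and divided differences Δ_i = -4, 6, 2, -2, the continuity of S' gives the tridiagonal system
  2·M_0 + 8·M_1 + 2·M_2 = 6(Δ_1 - Δ_0) = 60
  2·M_1 + 6·M_2 + 1·M_3 = 6(Δ_2 - Δ_1) = -24
  1·M_2 + 4·M_3 + 1·M_4 = 6(Δ_3 - Δ_2) = -24
Clamped end conditions give two more equations: 2h_0·M_0 + h_0·M_1 = 6(Δ_0 - S'(0)) = -48 and h_3·M_3 + 2h_3·M_4 = 6(S'(6) - Δ_3) = -12.
Hence M_0 = -403/21, M_1 = 302/21, M_2 = -25/3, M_3 = -58/21, M_4 = -97/21.
On [5, 6], S'(t) = b_3 + 2c_3·(t - 5) + 3d_3·(t - 5)² with b_3 = Δ_3 - h_3(2M_3 + M_4)/6 = -13/42, c_3 = M_3/2 = -29/21, d_3 = (M_4 - M_3)/(6h_3) = -13/42. So S'(5) = -13/42.

-0.3095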